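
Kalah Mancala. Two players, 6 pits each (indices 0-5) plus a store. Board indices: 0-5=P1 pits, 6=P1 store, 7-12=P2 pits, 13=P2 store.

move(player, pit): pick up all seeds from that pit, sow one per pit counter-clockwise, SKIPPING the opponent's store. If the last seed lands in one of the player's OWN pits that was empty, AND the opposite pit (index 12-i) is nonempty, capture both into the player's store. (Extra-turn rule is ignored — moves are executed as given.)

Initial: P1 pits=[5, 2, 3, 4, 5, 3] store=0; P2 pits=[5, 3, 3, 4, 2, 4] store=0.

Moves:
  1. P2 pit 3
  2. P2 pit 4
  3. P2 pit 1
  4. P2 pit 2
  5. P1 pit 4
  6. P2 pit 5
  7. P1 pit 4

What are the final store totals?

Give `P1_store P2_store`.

Move 1: P2 pit3 -> P1=[6,2,3,4,5,3](0) P2=[5,3,3,0,3,5](1)
Move 2: P2 pit4 -> P1=[7,2,3,4,5,3](0) P2=[5,3,3,0,0,6](2)
Move 3: P2 pit1 -> P1=[7,0,3,4,5,3](0) P2=[5,0,4,1,0,6](5)
Move 4: P2 pit2 -> P1=[7,0,3,4,5,3](0) P2=[5,0,0,2,1,7](6)
Move 5: P1 pit4 -> P1=[7,0,3,4,0,4](1) P2=[6,1,1,2,1,7](6)
Move 6: P2 pit5 -> P1=[8,1,4,5,1,5](1) P2=[6,1,1,2,1,0](7)
Move 7: P1 pit4 -> P1=[8,1,4,5,0,6](1) P2=[6,1,1,2,1,0](7)

Answer: 1 7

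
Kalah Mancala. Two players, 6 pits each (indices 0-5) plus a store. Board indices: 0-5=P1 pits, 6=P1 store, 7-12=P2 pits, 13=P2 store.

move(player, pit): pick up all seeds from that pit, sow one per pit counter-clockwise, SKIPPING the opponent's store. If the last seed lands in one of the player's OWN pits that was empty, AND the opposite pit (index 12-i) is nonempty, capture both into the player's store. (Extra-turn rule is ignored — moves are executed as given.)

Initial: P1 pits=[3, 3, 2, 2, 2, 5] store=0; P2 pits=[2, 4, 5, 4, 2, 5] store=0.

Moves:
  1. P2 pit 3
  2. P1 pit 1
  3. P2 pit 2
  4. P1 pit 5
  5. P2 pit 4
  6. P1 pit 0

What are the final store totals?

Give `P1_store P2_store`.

Answer: 2 3

Derivation:
Move 1: P2 pit3 -> P1=[4,3,2,2,2,5](0) P2=[2,4,5,0,3,6](1)
Move 2: P1 pit1 -> P1=[4,0,3,3,3,5](0) P2=[2,4,5,0,3,6](1)
Move 3: P2 pit2 -> P1=[5,0,3,3,3,5](0) P2=[2,4,0,1,4,7](2)
Move 4: P1 pit5 -> P1=[5,0,3,3,3,0](1) P2=[3,5,1,2,4,7](2)
Move 5: P2 pit4 -> P1=[6,1,3,3,3,0](1) P2=[3,5,1,2,0,8](3)
Move 6: P1 pit0 -> P1=[0,2,4,4,4,1](2) P2=[3,5,1,2,0,8](3)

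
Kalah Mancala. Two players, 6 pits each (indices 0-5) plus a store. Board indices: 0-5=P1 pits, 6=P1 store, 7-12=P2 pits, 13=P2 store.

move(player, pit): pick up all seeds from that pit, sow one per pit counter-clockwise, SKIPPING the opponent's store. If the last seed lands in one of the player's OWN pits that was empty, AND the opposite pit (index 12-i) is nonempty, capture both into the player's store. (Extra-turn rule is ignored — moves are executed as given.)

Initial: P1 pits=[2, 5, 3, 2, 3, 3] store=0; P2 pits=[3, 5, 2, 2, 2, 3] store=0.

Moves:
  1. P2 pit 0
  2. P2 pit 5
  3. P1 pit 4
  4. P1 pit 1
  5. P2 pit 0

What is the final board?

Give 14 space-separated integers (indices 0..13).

Answer: 3 0 4 3 1 5 2 0 7 4 3 2 0 1

Derivation:
Move 1: P2 pit0 -> P1=[2,5,3,2,3,3](0) P2=[0,6,3,3,2,3](0)
Move 2: P2 pit5 -> P1=[3,6,3,2,3,3](0) P2=[0,6,3,3,2,0](1)
Move 3: P1 pit4 -> P1=[3,6,3,2,0,4](1) P2=[1,6,3,3,2,0](1)
Move 4: P1 pit1 -> P1=[3,0,4,3,1,5](2) P2=[2,6,3,3,2,0](1)
Move 5: P2 pit0 -> P1=[3,0,4,3,1,5](2) P2=[0,7,4,3,2,0](1)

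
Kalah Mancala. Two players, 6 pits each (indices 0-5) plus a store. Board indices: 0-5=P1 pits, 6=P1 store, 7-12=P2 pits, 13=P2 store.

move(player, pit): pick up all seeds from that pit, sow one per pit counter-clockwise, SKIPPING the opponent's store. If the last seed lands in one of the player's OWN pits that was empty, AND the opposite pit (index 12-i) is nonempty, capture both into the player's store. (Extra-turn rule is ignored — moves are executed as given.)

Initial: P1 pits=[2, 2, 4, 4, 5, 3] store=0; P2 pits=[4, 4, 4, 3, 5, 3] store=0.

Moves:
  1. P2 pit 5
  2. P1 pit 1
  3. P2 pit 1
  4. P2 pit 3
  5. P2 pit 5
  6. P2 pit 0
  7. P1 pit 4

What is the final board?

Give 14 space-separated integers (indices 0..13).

Move 1: P2 pit5 -> P1=[3,3,4,4,5,3](0) P2=[4,4,4,3,5,0](1)
Move 2: P1 pit1 -> P1=[3,0,5,5,6,3](0) P2=[4,4,4,3,5,0](1)
Move 3: P2 pit1 -> P1=[0,0,5,5,6,3](0) P2=[4,0,5,4,6,0](5)
Move 4: P2 pit3 -> P1=[1,0,5,5,6,3](0) P2=[4,0,5,0,7,1](6)
Move 5: P2 pit5 -> P1=[1,0,5,5,6,3](0) P2=[4,0,5,0,7,0](7)
Move 6: P2 pit0 -> P1=[1,0,5,5,6,3](0) P2=[0,1,6,1,8,0](7)
Move 7: P1 pit4 -> P1=[1,0,5,5,0,4](1) P2=[1,2,7,2,8,0](7)

Answer: 1 0 5 5 0 4 1 1 2 7 2 8 0 7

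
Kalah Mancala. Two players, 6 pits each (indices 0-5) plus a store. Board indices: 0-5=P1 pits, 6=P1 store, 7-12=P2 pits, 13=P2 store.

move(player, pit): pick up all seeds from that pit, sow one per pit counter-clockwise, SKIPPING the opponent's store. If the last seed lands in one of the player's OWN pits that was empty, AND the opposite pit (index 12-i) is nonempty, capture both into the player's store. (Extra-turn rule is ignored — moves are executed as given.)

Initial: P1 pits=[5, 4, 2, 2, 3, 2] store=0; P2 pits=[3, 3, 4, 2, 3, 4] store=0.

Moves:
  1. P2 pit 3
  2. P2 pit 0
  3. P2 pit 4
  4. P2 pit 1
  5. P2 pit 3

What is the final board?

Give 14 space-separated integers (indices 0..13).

Move 1: P2 pit3 -> P1=[5,4,2,2,3,2](0) P2=[3,3,4,0,4,5](0)
Move 2: P2 pit0 -> P1=[5,4,0,2,3,2](0) P2=[0,4,5,0,4,5](3)
Move 3: P2 pit4 -> P1=[6,5,0,2,3,2](0) P2=[0,4,5,0,0,6](4)
Move 4: P2 pit1 -> P1=[6,5,0,2,3,2](0) P2=[0,0,6,1,1,7](4)
Move 5: P2 pit3 -> P1=[6,5,0,2,3,2](0) P2=[0,0,6,0,2,7](4)

Answer: 6 5 0 2 3 2 0 0 0 6 0 2 7 4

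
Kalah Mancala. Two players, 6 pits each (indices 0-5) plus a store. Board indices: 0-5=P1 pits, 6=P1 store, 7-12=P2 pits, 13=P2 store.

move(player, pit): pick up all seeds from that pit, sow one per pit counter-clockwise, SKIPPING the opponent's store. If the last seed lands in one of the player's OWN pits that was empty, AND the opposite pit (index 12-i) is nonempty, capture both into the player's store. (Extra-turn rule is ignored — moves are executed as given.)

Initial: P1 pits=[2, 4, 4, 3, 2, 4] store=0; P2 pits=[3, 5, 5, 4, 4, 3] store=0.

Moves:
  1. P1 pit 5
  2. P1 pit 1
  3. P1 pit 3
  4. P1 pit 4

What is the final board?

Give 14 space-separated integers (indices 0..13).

Move 1: P1 pit5 -> P1=[2,4,4,3,2,0](1) P2=[4,6,6,4,4,3](0)
Move 2: P1 pit1 -> P1=[2,0,5,4,3,0](6) P2=[0,6,6,4,4,3](0)
Move 3: P1 pit3 -> P1=[2,0,5,0,4,1](7) P2=[1,6,6,4,4,3](0)
Move 4: P1 pit4 -> P1=[2,0,5,0,0,2](8) P2=[2,7,6,4,4,3](0)

Answer: 2 0 5 0 0 2 8 2 7 6 4 4 3 0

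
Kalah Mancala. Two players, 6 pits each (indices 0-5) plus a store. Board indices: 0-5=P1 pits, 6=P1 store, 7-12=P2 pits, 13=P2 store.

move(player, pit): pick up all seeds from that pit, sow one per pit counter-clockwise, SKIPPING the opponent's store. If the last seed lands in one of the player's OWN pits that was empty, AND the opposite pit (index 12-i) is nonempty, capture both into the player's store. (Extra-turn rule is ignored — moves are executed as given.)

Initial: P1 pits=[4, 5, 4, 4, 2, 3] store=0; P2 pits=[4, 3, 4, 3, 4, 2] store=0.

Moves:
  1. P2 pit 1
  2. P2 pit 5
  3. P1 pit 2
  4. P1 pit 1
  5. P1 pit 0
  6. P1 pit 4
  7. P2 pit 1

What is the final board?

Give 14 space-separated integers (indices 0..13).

Answer: 0 1 2 7 0 7 3 5 0 7 4 5 0 1

Derivation:
Move 1: P2 pit1 -> P1=[4,5,4,4,2,3](0) P2=[4,0,5,4,5,2](0)
Move 2: P2 pit5 -> P1=[5,5,4,4,2,3](0) P2=[4,0,5,4,5,0](1)
Move 3: P1 pit2 -> P1=[5,5,0,5,3,4](1) P2=[4,0,5,4,5,0](1)
Move 4: P1 pit1 -> P1=[5,0,1,6,4,5](2) P2=[4,0,5,4,5,0](1)
Move 5: P1 pit0 -> P1=[0,1,2,7,5,6](2) P2=[4,0,5,4,5,0](1)
Move 6: P1 pit4 -> P1=[0,1,2,7,0,7](3) P2=[5,1,6,4,5,0](1)
Move 7: P2 pit1 -> P1=[0,1,2,7,0,7](3) P2=[5,0,7,4,5,0](1)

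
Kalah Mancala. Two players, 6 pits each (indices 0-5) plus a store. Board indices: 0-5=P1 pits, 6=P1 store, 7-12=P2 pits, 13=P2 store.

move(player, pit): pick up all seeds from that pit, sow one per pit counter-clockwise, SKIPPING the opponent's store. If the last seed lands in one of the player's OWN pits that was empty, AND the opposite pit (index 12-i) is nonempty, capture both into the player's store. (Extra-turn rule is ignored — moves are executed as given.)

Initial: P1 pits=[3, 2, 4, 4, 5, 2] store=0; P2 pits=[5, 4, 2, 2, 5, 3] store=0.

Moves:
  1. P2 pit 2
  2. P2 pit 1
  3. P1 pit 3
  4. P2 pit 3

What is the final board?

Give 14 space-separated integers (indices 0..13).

Answer: 4 2 4 0 6 3 1 6 0 1 0 8 5 1

Derivation:
Move 1: P2 pit2 -> P1=[3,2,4,4,5,2](0) P2=[5,4,0,3,6,3](0)
Move 2: P2 pit1 -> P1=[3,2,4,4,5,2](0) P2=[5,0,1,4,7,4](0)
Move 3: P1 pit3 -> P1=[3,2,4,0,6,3](1) P2=[6,0,1,4,7,4](0)
Move 4: P2 pit3 -> P1=[4,2,4,0,6,3](1) P2=[6,0,1,0,8,5](1)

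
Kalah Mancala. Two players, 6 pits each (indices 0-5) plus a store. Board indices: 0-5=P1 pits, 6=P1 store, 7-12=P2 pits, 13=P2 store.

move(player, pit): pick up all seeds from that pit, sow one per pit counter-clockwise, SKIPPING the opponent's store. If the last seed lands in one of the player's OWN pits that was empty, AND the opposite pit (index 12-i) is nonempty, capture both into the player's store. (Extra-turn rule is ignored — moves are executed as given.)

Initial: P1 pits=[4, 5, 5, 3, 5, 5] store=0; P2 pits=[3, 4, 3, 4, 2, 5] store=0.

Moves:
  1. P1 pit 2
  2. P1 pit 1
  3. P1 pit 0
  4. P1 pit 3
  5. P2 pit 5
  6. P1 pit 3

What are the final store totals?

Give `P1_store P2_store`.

Answer: 3 1

Derivation:
Move 1: P1 pit2 -> P1=[4,5,0,4,6,6](1) P2=[4,4,3,4,2,5](0)
Move 2: P1 pit1 -> P1=[4,0,1,5,7,7](2) P2=[4,4,3,4,2,5](0)
Move 3: P1 pit0 -> P1=[0,1,2,6,8,7](2) P2=[4,4,3,4,2,5](0)
Move 4: P1 pit3 -> P1=[0,1,2,0,9,8](3) P2=[5,5,4,4,2,5](0)
Move 5: P2 pit5 -> P1=[1,2,3,1,9,8](3) P2=[5,5,4,4,2,0](1)
Move 6: P1 pit3 -> P1=[1,2,3,0,10,8](3) P2=[5,5,4,4,2,0](1)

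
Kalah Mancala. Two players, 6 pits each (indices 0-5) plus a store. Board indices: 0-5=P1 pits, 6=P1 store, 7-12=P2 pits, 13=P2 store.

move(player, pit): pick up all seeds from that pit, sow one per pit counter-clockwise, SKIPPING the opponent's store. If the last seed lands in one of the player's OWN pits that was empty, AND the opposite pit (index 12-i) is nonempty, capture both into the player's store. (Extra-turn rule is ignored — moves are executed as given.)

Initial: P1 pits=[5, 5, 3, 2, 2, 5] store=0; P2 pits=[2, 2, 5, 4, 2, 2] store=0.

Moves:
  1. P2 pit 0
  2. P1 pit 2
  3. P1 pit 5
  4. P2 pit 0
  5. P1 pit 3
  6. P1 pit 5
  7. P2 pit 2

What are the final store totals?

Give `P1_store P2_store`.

Answer: 3 1

Derivation:
Move 1: P2 pit0 -> P1=[5,5,3,2,2,5](0) P2=[0,3,6,4,2,2](0)
Move 2: P1 pit2 -> P1=[5,5,0,3,3,6](0) P2=[0,3,6,4,2,2](0)
Move 3: P1 pit5 -> P1=[5,5,0,3,3,0](1) P2=[1,4,7,5,3,2](0)
Move 4: P2 pit0 -> P1=[5,5,0,3,3,0](1) P2=[0,5,7,5,3,2](0)
Move 5: P1 pit3 -> P1=[5,5,0,0,4,1](2) P2=[0,5,7,5,3,2](0)
Move 6: P1 pit5 -> P1=[5,5,0,0,4,0](3) P2=[0,5,7,5,3,2](0)
Move 7: P2 pit2 -> P1=[6,6,1,0,4,0](3) P2=[0,5,0,6,4,3](1)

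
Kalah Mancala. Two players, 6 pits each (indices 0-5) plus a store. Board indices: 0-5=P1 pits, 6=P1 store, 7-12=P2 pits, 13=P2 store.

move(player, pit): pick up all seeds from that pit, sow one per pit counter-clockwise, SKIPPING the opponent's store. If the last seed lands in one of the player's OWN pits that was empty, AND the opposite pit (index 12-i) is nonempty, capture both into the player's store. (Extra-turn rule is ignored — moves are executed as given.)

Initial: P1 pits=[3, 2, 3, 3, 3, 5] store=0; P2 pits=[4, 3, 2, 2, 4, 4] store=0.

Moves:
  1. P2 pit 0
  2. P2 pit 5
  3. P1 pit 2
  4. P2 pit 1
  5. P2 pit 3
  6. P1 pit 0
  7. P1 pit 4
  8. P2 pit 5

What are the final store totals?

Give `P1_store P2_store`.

Answer: 2 8

Derivation:
Move 1: P2 pit0 -> P1=[3,2,3,3,3,5](0) P2=[0,4,3,3,5,4](0)
Move 2: P2 pit5 -> P1=[4,3,4,3,3,5](0) P2=[0,4,3,3,5,0](1)
Move 3: P1 pit2 -> P1=[4,3,0,4,4,6](1) P2=[0,4,3,3,5,0](1)
Move 4: P2 pit1 -> P1=[0,3,0,4,4,6](1) P2=[0,0,4,4,6,0](6)
Move 5: P2 pit3 -> P1=[1,3,0,4,4,6](1) P2=[0,0,4,0,7,1](7)
Move 6: P1 pit0 -> P1=[0,4,0,4,4,6](1) P2=[0,0,4,0,7,1](7)
Move 7: P1 pit4 -> P1=[0,4,0,4,0,7](2) P2=[1,1,4,0,7,1](7)
Move 8: P2 pit5 -> P1=[0,4,0,4,0,7](2) P2=[1,1,4,0,7,0](8)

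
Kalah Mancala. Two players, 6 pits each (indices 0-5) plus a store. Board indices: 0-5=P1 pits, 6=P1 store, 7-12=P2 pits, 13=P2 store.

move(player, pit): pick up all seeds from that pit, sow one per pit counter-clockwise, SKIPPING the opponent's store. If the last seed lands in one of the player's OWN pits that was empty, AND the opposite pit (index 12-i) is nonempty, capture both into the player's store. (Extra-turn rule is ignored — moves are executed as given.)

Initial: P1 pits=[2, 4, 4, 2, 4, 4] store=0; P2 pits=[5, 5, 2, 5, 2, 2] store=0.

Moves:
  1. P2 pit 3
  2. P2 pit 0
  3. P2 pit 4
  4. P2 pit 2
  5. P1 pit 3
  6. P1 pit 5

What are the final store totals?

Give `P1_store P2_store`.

Answer: 1 2

Derivation:
Move 1: P2 pit3 -> P1=[3,5,4,2,4,4](0) P2=[5,5,2,0,3,3](1)
Move 2: P2 pit0 -> P1=[3,5,4,2,4,4](0) P2=[0,6,3,1,4,4](1)
Move 3: P2 pit4 -> P1=[4,6,4,2,4,4](0) P2=[0,6,3,1,0,5](2)
Move 4: P2 pit2 -> P1=[4,6,4,2,4,4](0) P2=[0,6,0,2,1,6](2)
Move 5: P1 pit3 -> P1=[4,6,4,0,5,5](0) P2=[0,6,0,2,1,6](2)
Move 6: P1 pit5 -> P1=[4,6,4,0,5,0](1) P2=[1,7,1,3,1,6](2)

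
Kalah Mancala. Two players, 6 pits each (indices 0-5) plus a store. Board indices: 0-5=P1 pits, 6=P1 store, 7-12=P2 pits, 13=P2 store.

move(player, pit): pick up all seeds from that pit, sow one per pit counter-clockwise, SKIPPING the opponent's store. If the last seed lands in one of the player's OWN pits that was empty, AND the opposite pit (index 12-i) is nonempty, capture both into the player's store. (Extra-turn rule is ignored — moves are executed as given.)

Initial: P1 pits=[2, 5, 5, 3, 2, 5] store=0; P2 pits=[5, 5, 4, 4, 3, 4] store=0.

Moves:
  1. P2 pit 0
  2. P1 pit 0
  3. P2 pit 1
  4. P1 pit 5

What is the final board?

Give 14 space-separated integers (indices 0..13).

Move 1: P2 pit0 -> P1=[2,5,5,3,2,5](0) P2=[0,6,5,5,4,5](0)
Move 2: P1 pit0 -> P1=[0,6,6,3,2,5](0) P2=[0,6,5,5,4,5](0)
Move 3: P2 pit1 -> P1=[1,6,6,3,2,5](0) P2=[0,0,6,6,5,6](1)
Move 4: P1 pit5 -> P1=[1,6,6,3,2,0](1) P2=[1,1,7,7,5,6](1)

Answer: 1 6 6 3 2 0 1 1 1 7 7 5 6 1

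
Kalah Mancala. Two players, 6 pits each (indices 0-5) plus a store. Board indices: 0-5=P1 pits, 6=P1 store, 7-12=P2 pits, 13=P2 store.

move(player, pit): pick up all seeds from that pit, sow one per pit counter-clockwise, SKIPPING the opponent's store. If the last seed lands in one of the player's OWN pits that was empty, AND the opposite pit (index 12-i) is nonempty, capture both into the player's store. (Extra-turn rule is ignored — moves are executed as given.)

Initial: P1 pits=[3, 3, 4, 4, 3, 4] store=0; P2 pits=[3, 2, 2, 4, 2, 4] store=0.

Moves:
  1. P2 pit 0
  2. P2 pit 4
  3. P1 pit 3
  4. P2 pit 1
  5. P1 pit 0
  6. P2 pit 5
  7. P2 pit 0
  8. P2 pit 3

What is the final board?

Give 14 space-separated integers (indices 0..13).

Answer: 2 3 7 1 0 5 6 0 0 0 0 1 1 12

Derivation:
Move 1: P2 pit0 -> P1=[3,3,4,4,3,4](0) P2=[0,3,3,5,2,4](0)
Move 2: P2 pit4 -> P1=[3,3,4,4,3,4](0) P2=[0,3,3,5,0,5](1)
Move 3: P1 pit3 -> P1=[3,3,4,0,4,5](1) P2=[1,3,3,5,0,5](1)
Move 4: P2 pit1 -> P1=[3,0,4,0,4,5](1) P2=[1,0,4,6,0,5](5)
Move 5: P1 pit0 -> P1=[0,1,5,0,4,5](6) P2=[1,0,0,6,0,5](5)
Move 6: P2 pit5 -> P1=[1,2,6,1,4,5](6) P2=[1,0,0,6,0,0](6)
Move 7: P2 pit0 -> P1=[1,2,6,1,0,5](6) P2=[0,0,0,6,0,0](11)
Move 8: P2 pit3 -> P1=[2,3,7,1,0,5](6) P2=[0,0,0,0,1,1](12)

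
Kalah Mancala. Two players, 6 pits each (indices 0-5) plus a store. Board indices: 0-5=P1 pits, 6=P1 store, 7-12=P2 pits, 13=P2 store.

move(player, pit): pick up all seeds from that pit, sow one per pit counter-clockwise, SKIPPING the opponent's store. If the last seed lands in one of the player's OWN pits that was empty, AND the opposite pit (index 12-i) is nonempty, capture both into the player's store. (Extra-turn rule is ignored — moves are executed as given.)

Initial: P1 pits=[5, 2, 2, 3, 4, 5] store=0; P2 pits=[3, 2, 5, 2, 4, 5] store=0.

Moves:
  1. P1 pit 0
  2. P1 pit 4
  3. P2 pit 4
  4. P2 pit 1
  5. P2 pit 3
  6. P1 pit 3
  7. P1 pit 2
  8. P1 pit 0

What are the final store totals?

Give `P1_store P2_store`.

Move 1: P1 pit0 -> P1=[0,3,3,4,5,6](0) P2=[3,2,5,2,4,5](0)
Move 2: P1 pit4 -> P1=[0,3,3,4,0,7](1) P2=[4,3,6,2,4,5](0)
Move 3: P2 pit4 -> P1=[1,4,3,4,0,7](1) P2=[4,3,6,2,0,6](1)
Move 4: P2 pit1 -> P1=[1,0,3,4,0,7](1) P2=[4,0,7,3,0,6](6)
Move 5: P2 pit3 -> P1=[1,0,3,4,0,7](1) P2=[4,0,7,0,1,7](7)
Move 6: P1 pit3 -> P1=[1,0,3,0,1,8](2) P2=[5,0,7,0,1,7](7)
Move 7: P1 pit2 -> P1=[1,0,0,1,2,9](2) P2=[5,0,7,0,1,7](7)
Move 8: P1 pit0 -> P1=[0,0,0,1,2,9](4) P2=[5,0,7,0,0,7](7)

Answer: 4 7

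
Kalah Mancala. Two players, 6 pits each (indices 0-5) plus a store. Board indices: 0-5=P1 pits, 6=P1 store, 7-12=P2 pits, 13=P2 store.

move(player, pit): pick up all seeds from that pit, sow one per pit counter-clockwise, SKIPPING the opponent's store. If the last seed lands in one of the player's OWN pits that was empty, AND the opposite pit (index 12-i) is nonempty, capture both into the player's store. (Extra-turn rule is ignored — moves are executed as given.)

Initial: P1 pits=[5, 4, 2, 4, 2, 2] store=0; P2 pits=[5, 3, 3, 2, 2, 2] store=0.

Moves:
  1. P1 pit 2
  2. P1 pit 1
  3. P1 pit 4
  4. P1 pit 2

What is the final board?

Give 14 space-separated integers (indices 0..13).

Answer: 5 0 0 7 0 4 1 6 4 3 2 2 2 0

Derivation:
Move 1: P1 pit2 -> P1=[5,4,0,5,3,2](0) P2=[5,3,3,2,2,2](0)
Move 2: P1 pit1 -> P1=[5,0,1,6,4,3](0) P2=[5,3,3,2,2,2](0)
Move 3: P1 pit4 -> P1=[5,0,1,6,0,4](1) P2=[6,4,3,2,2,2](0)
Move 4: P1 pit2 -> P1=[5,0,0,7,0,4](1) P2=[6,4,3,2,2,2](0)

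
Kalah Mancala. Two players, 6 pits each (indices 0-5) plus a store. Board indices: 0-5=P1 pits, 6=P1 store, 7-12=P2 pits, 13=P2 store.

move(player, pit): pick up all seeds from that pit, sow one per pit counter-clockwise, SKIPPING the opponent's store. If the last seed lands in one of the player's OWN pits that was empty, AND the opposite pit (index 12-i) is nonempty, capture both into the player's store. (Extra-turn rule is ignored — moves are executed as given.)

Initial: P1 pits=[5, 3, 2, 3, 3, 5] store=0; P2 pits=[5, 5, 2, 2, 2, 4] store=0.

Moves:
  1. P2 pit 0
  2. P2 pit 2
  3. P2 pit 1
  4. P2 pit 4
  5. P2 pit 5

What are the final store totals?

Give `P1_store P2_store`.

Answer: 0 10

Derivation:
Move 1: P2 pit0 -> P1=[5,3,2,3,3,5](0) P2=[0,6,3,3,3,5](0)
Move 2: P2 pit2 -> P1=[5,3,2,3,3,5](0) P2=[0,6,0,4,4,6](0)
Move 3: P2 pit1 -> P1=[6,3,2,3,3,5](0) P2=[0,0,1,5,5,7](1)
Move 4: P2 pit4 -> P1=[7,4,3,3,3,5](0) P2=[0,0,1,5,0,8](2)
Move 5: P2 pit5 -> P1=[8,5,4,4,4,0](0) P2=[0,0,1,5,0,0](10)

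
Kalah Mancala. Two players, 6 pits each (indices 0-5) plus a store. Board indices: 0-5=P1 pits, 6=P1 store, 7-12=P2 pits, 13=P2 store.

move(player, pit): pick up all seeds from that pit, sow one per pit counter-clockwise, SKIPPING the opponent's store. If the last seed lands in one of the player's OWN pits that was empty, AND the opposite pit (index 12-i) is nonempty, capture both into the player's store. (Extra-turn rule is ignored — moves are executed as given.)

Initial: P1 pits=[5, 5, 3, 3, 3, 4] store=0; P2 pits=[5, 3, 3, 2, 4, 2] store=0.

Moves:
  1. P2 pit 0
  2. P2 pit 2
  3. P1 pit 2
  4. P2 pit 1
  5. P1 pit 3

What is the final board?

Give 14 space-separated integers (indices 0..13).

Move 1: P2 pit0 -> P1=[5,5,3,3,3,4](0) P2=[0,4,4,3,5,3](0)
Move 2: P2 pit2 -> P1=[5,5,3,3,3,4](0) P2=[0,4,0,4,6,4](1)
Move 3: P1 pit2 -> P1=[5,5,0,4,4,5](0) P2=[0,4,0,4,6,4](1)
Move 4: P2 pit1 -> P1=[5,5,0,4,4,5](0) P2=[0,0,1,5,7,5](1)
Move 5: P1 pit3 -> P1=[5,5,0,0,5,6](1) P2=[1,0,1,5,7,5](1)

Answer: 5 5 0 0 5 6 1 1 0 1 5 7 5 1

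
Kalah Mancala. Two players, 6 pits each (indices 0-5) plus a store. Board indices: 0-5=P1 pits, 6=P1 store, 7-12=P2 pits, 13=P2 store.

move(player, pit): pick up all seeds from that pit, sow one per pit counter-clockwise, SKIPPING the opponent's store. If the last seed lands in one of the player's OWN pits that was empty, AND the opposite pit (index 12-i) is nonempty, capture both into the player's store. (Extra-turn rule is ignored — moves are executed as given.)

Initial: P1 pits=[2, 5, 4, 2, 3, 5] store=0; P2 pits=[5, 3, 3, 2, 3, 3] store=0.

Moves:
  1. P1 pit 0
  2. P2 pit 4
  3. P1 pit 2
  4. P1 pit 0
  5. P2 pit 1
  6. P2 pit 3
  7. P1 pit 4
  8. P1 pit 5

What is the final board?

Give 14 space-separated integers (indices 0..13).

Answer: 0 0 0 3 0 0 3 8 2 5 1 2 6 10

Derivation:
Move 1: P1 pit0 -> P1=[0,6,5,2,3,5](0) P2=[5,3,3,2,3,3](0)
Move 2: P2 pit4 -> P1=[1,6,5,2,3,5](0) P2=[5,3,3,2,0,4](1)
Move 3: P1 pit2 -> P1=[1,6,0,3,4,6](1) P2=[6,3,3,2,0,4](1)
Move 4: P1 pit0 -> P1=[0,7,0,3,4,6](1) P2=[6,3,3,2,0,4](1)
Move 5: P2 pit1 -> P1=[0,0,0,3,4,6](1) P2=[6,0,4,3,0,4](9)
Move 6: P2 pit3 -> P1=[0,0,0,3,4,6](1) P2=[6,0,4,0,1,5](10)
Move 7: P1 pit4 -> P1=[0,0,0,3,0,7](2) P2=[7,1,4,0,1,5](10)
Move 8: P1 pit5 -> P1=[0,0,0,3,0,0](3) P2=[8,2,5,1,2,6](10)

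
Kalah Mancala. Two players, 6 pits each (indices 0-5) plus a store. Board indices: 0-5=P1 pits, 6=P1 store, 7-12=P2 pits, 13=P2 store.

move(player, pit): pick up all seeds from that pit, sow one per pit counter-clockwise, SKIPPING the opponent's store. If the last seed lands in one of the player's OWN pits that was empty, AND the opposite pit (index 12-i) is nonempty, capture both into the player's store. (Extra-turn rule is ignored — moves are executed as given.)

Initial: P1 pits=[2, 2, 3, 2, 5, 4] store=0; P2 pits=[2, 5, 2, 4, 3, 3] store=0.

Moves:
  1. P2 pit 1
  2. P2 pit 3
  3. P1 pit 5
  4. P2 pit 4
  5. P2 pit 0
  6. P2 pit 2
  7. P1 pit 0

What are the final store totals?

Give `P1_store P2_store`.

Answer: 1 9

Derivation:
Move 1: P2 pit1 -> P1=[2,2,3,2,5,4](0) P2=[2,0,3,5,4,4](1)
Move 2: P2 pit3 -> P1=[3,3,3,2,5,4](0) P2=[2,0,3,0,5,5](2)
Move 3: P1 pit5 -> P1=[3,3,3,2,5,0](1) P2=[3,1,4,0,5,5](2)
Move 4: P2 pit4 -> P1=[4,4,4,2,5,0](1) P2=[3,1,4,0,0,6](3)
Move 5: P2 pit0 -> P1=[4,4,0,2,5,0](1) P2=[0,2,5,0,0,6](8)
Move 6: P2 pit2 -> P1=[5,4,0,2,5,0](1) P2=[0,2,0,1,1,7](9)
Move 7: P1 pit0 -> P1=[0,5,1,3,6,1](1) P2=[0,2,0,1,1,7](9)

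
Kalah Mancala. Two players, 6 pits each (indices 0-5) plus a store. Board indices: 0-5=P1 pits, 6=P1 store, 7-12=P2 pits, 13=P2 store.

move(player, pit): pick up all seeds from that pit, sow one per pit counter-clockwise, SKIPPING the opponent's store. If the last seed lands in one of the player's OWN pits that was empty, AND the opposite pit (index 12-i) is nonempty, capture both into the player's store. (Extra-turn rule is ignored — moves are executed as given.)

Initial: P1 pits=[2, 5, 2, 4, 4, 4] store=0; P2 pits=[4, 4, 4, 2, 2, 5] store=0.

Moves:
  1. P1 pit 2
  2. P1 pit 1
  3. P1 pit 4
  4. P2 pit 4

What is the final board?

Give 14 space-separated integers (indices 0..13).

Answer: 2 0 1 6 0 6 2 5 5 5 3 0 6 1

Derivation:
Move 1: P1 pit2 -> P1=[2,5,0,5,5,4](0) P2=[4,4,4,2,2,5](0)
Move 2: P1 pit1 -> P1=[2,0,1,6,6,5](1) P2=[4,4,4,2,2,5](0)
Move 3: P1 pit4 -> P1=[2,0,1,6,0,6](2) P2=[5,5,5,3,2,5](0)
Move 4: P2 pit4 -> P1=[2,0,1,6,0,6](2) P2=[5,5,5,3,0,6](1)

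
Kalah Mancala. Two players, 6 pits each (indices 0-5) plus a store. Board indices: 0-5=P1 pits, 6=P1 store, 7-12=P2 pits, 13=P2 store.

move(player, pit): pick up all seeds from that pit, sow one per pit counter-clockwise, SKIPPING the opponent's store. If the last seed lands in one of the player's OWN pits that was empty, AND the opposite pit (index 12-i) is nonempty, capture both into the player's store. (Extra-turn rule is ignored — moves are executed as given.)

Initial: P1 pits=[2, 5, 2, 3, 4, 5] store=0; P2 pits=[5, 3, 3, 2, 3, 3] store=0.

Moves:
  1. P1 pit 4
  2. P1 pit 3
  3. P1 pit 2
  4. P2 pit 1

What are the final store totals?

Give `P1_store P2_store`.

Answer: 2 0

Derivation:
Move 1: P1 pit4 -> P1=[2,5,2,3,0,6](1) P2=[6,4,3,2,3,3](0)
Move 2: P1 pit3 -> P1=[2,5,2,0,1,7](2) P2=[6,4,3,2,3,3](0)
Move 3: P1 pit2 -> P1=[2,5,0,1,2,7](2) P2=[6,4,3,2,3,3](0)
Move 4: P2 pit1 -> P1=[2,5,0,1,2,7](2) P2=[6,0,4,3,4,4](0)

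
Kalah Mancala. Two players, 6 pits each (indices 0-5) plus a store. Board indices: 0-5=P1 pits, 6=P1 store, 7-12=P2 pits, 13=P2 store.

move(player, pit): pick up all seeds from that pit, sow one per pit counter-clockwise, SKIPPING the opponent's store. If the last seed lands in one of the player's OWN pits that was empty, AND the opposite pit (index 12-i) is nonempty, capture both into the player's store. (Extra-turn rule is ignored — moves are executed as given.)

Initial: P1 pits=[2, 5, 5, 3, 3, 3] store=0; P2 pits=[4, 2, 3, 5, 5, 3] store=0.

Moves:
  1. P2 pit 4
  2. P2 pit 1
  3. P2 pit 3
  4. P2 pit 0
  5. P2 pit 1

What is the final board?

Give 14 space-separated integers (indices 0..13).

Move 1: P2 pit4 -> P1=[3,6,6,3,3,3](0) P2=[4,2,3,5,0,4](1)
Move 2: P2 pit1 -> P1=[3,6,6,3,3,3](0) P2=[4,0,4,6,0,4](1)
Move 3: P2 pit3 -> P1=[4,7,7,3,3,3](0) P2=[4,0,4,0,1,5](2)
Move 4: P2 pit0 -> P1=[4,7,7,3,3,3](0) P2=[0,1,5,1,2,5](2)
Move 5: P2 pit1 -> P1=[4,7,7,3,3,3](0) P2=[0,0,6,1,2,5](2)

Answer: 4 7 7 3 3 3 0 0 0 6 1 2 5 2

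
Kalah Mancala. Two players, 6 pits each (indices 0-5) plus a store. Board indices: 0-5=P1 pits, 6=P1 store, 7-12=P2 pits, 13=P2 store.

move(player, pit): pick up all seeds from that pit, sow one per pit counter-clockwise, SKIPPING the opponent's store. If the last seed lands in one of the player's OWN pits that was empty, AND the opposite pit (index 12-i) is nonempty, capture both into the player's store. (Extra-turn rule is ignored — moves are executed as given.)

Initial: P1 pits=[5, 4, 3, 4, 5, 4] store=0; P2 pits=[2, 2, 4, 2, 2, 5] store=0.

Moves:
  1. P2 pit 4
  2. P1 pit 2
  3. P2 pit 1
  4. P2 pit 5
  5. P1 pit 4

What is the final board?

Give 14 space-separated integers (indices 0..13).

Move 1: P2 pit4 -> P1=[5,4,3,4,5,4](0) P2=[2,2,4,2,0,6](1)
Move 2: P1 pit2 -> P1=[5,4,0,5,6,5](0) P2=[2,2,4,2,0,6](1)
Move 3: P2 pit1 -> P1=[5,4,0,5,6,5](0) P2=[2,0,5,3,0,6](1)
Move 4: P2 pit5 -> P1=[6,5,1,6,7,5](0) P2=[2,0,5,3,0,0](2)
Move 5: P1 pit4 -> P1=[6,5,1,6,0,6](1) P2=[3,1,6,4,1,0](2)

Answer: 6 5 1 6 0 6 1 3 1 6 4 1 0 2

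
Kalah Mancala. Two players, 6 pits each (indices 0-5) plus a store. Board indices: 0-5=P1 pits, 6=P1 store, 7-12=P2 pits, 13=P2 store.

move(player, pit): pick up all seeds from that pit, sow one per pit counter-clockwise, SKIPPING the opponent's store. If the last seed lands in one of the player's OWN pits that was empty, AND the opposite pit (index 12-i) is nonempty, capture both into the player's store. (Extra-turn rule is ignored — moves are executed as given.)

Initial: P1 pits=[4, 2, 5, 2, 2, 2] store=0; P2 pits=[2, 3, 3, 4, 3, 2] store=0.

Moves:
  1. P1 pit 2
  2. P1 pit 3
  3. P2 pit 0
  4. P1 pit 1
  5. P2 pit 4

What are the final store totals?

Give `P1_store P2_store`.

Answer: 7 1

Derivation:
Move 1: P1 pit2 -> P1=[4,2,0,3,3,3](1) P2=[3,3,3,4,3,2](0)
Move 2: P1 pit3 -> P1=[4,2,0,0,4,4](2) P2=[3,3,3,4,3,2](0)
Move 3: P2 pit0 -> P1=[4,2,0,0,4,4](2) P2=[0,4,4,5,3,2](0)
Move 4: P1 pit1 -> P1=[4,0,1,0,4,4](7) P2=[0,4,0,5,3,2](0)
Move 5: P2 pit4 -> P1=[5,0,1,0,4,4](7) P2=[0,4,0,5,0,3](1)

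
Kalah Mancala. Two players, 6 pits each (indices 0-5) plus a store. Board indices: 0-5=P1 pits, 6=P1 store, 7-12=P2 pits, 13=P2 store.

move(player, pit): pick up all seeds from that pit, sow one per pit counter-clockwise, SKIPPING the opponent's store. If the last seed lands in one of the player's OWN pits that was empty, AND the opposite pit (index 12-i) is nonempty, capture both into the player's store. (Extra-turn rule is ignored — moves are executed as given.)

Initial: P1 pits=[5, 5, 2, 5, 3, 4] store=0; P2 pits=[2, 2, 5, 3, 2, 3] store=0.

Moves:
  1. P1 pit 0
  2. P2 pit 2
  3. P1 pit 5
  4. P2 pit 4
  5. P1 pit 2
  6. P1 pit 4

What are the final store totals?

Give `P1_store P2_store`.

Move 1: P1 pit0 -> P1=[0,6,3,6,4,5](0) P2=[2,2,5,3,2,3](0)
Move 2: P2 pit2 -> P1=[1,6,3,6,4,5](0) P2=[2,2,0,4,3,4](1)
Move 3: P1 pit5 -> P1=[1,6,3,6,4,0](1) P2=[3,3,1,5,3,4](1)
Move 4: P2 pit4 -> P1=[2,6,3,6,4,0](1) P2=[3,3,1,5,0,5](2)
Move 5: P1 pit2 -> P1=[2,6,0,7,5,0](5) P2=[0,3,1,5,0,5](2)
Move 6: P1 pit4 -> P1=[2,6,0,7,0,1](6) P2=[1,4,2,5,0,5](2)

Answer: 6 2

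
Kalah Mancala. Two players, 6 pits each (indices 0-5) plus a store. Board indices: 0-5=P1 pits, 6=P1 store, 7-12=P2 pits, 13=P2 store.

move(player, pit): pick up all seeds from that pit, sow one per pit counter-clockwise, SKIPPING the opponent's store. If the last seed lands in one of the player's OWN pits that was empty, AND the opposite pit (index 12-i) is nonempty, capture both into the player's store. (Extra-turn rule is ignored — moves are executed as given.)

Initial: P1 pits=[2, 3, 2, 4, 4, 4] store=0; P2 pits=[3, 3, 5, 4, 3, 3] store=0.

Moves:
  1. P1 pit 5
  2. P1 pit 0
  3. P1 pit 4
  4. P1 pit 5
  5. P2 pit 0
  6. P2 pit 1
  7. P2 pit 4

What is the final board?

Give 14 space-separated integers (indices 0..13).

Move 1: P1 pit5 -> P1=[2,3,2,4,4,0](1) P2=[4,4,6,4,3,3](0)
Move 2: P1 pit0 -> P1=[0,4,3,4,4,0](1) P2=[4,4,6,4,3,3](0)
Move 3: P1 pit4 -> P1=[0,4,3,4,0,1](2) P2=[5,5,6,4,3,3](0)
Move 4: P1 pit5 -> P1=[0,4,3,4,0,0](3) P2=[5,5,6,4,3,3](0)
Move 5: P2 pit0 -> P1=[0,4,3,4,0,0](3) P2=[0,6,7,5,4,4](0)
Move 6: P2 pit1 -> P1=[1,4,3,4,0,0](3) P2=[0,0,8,6,5,5](1)
Move 7: P2 pit4 -> P1=[2,5,4,4,0,0](3) P2=[0,0,8,6,0,6](2)

Answer: 2 5 4 4 0 0 3 0 0 8 6 0 6 2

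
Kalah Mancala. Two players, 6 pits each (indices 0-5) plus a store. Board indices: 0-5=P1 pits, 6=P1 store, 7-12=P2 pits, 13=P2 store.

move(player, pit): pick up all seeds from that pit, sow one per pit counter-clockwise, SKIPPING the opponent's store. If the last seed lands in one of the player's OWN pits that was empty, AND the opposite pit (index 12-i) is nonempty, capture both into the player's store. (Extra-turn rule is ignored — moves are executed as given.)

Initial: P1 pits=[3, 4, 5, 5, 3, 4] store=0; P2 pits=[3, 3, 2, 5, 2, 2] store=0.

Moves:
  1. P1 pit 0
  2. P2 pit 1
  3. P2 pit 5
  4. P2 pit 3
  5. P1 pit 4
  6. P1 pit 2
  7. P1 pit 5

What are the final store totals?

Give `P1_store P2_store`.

Move 1: P1 pit0 -> P1=[0,5,6,6,3,4](0) P2=[3,3,2,5,2,2](0)
Move 2: P2 pit1 -> P1=[0,5,6,6,3,4](0) P2=[3,0,3,6,3,2](0)
Move 3: P2 pit5 -> P1=[1,5,6,6,3,4](0) P2=[3,0,3,6,3,0](1)
Move 4: P2 pit3 -> P1=[2,6,7,6,3,4](0) P2=[3,0,3,0,4,1](2)
Move 5: P1 pit4 -> P1=[2,6,7,6,0,5](1) P2=[4,0,3,0,4,1](2)
Move 6: P1 pit2 -> P1=[2,6,0,7,1,6](2) P2=[5,1,4,0,4,1](2)
Move 7: P1 pit5 -> P1=[2,6,0,7,1,0](3) P2=[6,2,5,1,5,1](2)

Answer: 3 2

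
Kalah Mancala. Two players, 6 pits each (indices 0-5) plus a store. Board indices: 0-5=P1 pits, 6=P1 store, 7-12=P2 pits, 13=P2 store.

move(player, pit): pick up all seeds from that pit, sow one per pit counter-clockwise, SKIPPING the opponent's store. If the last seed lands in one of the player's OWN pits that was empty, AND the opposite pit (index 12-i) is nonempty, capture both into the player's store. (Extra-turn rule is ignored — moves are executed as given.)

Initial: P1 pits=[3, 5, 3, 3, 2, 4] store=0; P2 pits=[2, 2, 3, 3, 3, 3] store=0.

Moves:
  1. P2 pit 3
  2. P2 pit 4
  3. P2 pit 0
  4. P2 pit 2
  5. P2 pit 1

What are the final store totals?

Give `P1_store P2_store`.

Move 1: P2 pit3 -> P1=[3,5,3,3,2,4](0) P2=[2,2,3,0,4,4](1)
Move 2: P2 pit4 -> P1=[4,6,3,3,2,4](0) P2=[2,2,3,0,0,5](2)
Move 3: P2 pit0 -> P1=[4,6,3,3,2,4](0) P2=[0,3,4,0,0,5](2)
Move 4: P2 pit2 -> P1=[4,6,3,3,2,4](0) P2=[0,3,0,1,1,6](3)
Move 5: P2 pit1 -> P1=[4,6,3,3,2,4](0) P2=[0,0,1,2,2,6](3)

Answer: 0 3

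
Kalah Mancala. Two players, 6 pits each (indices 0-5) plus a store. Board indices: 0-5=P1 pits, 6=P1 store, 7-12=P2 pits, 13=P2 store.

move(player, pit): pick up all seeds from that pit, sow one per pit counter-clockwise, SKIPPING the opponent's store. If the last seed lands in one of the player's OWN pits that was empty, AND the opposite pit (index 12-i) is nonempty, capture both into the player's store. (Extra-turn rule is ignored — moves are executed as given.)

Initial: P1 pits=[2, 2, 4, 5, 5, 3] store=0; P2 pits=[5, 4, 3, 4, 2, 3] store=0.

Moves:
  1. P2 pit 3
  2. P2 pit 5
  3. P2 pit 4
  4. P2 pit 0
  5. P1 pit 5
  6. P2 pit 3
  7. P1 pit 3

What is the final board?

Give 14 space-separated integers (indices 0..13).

Move 1: P2 pit3 -> P1=[3,2,4,5,5,3](0) P2=[5,4,3,0,3,4](1)
Move 2: P2 pit5 -> P1=[4,3,5,5,5,3](0) P2=[5,4,3,0,3,0](2)
Move 3: P2 pit4 -> P1=[5,3,5,5,5,3](0) P2=[5,4,3,0,0,1](3)
Move 4: P2 pit0 -> P1=[5,3,5,5,5,3](0) P2=[0,5,4,1,1,2](3)
Move 5: P1 pit5 -> P1=[5,3,5,5,5,0](1) P2=[1,6,4,1,1,2](3)
Move 6: P2 pit3 -> P1=[5,3,5,5,5,0](1) P2=[1,6,4,0,2,2](3)
Move 7: P1 pit3 -> P1=[5,3,5,0,6,1](2) P2=[2,7,4,0,2,2](3)

Answer: 5 3 5 0 6 1 2 2 7 4 0 2 2 3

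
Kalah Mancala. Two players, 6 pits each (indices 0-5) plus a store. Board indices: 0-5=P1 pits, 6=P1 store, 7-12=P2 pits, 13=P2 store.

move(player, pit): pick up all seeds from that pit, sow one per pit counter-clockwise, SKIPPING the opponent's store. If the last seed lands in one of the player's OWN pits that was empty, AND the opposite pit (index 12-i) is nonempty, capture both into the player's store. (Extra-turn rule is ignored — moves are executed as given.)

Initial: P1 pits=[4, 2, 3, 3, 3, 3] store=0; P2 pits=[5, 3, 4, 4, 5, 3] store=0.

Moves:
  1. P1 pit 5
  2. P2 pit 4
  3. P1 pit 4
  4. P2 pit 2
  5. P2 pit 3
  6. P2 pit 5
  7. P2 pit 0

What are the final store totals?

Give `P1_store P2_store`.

Answer: 2 5

Derivation:
Move 1: P1 pit5 -> P1=[4,2,3,3,3,0](1) P2=[6,4,4,4,5,3](0)
Move 2: P2 pit4 -> P1=[5,3,4,3,3,0](1) P2=[6,4,4,4,0,4](1)
Move 3: P1 pit4 -> P1=[5,3,4,3,0,1](2) P2=[7,4,4,4,0,4](1)
Move 4: P2 pit2 -> P1=[5,3,4,3,0,1](2) P2=[7,4,0,5,1,5](2)
Move 5: P2 pit3 -> P1=[6,4,4,3,0,1](2) P2=[7,4,0,0,2,6](3)
Move 6: P2 pit5 -> P1=[7,5,5,4,1,1](2) P2=[7,4,0,0,2,0](4)
Move 7: P2 pit0 -> P1=[8,5,5,4,1,1](2) P2=[0,5,1,1,3,1](5)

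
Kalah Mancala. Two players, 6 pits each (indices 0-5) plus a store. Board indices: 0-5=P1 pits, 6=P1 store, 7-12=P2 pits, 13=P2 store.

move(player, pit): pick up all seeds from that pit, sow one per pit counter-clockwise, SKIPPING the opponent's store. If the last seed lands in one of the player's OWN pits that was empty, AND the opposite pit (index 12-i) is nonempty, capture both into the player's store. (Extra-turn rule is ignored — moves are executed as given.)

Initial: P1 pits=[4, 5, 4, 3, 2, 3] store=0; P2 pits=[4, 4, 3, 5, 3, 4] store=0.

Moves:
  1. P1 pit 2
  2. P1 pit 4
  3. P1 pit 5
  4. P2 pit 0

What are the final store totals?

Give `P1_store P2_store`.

Answer: 3 1

Derivation:
Move 1: P1 pit2 -> P1=[4,5,0,4,3,4](1) P2=[4,4,3,5,3,4](0)
Move 2: P1 pit4 -> P1=[4,5,0,4,0,5](2) P2=[5,4,3,5,3,4](0)
Move 3: P1 pit5 -> P1=[4,5,0,4,0,0](3) P2=[6,5,4,6,3,4](0)
Move 4: P2 pit0 -> P1=[4,5,0,4,0,0](3) P2=[0,6,5,7,4,5](1)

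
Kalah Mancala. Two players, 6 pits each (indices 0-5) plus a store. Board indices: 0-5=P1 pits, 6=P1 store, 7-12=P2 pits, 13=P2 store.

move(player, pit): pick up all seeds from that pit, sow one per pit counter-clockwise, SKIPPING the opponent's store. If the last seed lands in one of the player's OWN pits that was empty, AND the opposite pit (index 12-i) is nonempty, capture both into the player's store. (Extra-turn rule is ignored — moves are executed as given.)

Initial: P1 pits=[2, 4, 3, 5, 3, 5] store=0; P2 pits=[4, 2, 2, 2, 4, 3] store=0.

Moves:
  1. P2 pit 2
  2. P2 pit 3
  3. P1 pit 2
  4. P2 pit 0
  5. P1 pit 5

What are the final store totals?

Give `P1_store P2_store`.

Answer: 1 1

Derivation:
Move 1: P2 pit2 -> P1=[2,4,3,5,3,5](0) P2=[4,2,0,3,5,3](0)
Move 2: P2 pit3 -> P1=[2,4,3,5,3,5](0) P2=[4,2,0,0,6,4](1)
Move 3: P1 pit2 -> P1=[2,4,0,6,4,6](0) P2=[4,2,0,0,6,4](1)
Move 4: P2 pit0 -> P1=[2,4,0,6,4,6](0) P2=[0,3,1,1,7,4](1)
Move 5: P1 pit5 -> P1=[2,4,0,6,4,0](1) P2=[1,4,2,2,8,4](1)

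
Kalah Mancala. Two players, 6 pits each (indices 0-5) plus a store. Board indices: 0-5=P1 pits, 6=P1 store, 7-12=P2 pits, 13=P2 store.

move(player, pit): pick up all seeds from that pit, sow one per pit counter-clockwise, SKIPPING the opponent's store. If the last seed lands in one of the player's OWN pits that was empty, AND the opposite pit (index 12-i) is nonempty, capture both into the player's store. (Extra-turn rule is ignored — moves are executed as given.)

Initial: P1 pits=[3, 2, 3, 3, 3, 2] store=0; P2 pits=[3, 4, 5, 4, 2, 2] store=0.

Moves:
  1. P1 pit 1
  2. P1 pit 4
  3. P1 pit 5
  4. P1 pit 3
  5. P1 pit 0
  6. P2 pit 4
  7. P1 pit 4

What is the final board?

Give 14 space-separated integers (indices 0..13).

Answer: 0 1 5 0 0 2 9 6 5 0 4 0 3 1

Derivation:
Move 1: P1 pit1 -> P1=[3,0,4,4,3,2](0) P2=[3,4,5,4,2,2](0)
Move 2: P1 pit4 -> P1=[3,0,4,4,0,3](1) P2=[4,4,5,4,2,2](0)
Move 3: P1 pit5 -> P1=[3,0,4,4,0,0](2) P2=[5,5,5,4,2,2](0)
Move 4: P1 pit3 -> P1=[3,0,4,0,1,1](3) P2=[6,5,5,4,2,2](0)
Move 5: P1 pit0 -> P1=[0,1,5,0,1,1](9) P2=[6,5,0,4,2,2](0)
Move 6: P2 pit4 -> P1=[0,1,5,0,1,1](9) P2=[6,5,0,4,0,3](1)
Move 7: P1 pit4 -> P1=[0,1,5,0,0,2](9) P2=[6,5,0,4,0,3](1)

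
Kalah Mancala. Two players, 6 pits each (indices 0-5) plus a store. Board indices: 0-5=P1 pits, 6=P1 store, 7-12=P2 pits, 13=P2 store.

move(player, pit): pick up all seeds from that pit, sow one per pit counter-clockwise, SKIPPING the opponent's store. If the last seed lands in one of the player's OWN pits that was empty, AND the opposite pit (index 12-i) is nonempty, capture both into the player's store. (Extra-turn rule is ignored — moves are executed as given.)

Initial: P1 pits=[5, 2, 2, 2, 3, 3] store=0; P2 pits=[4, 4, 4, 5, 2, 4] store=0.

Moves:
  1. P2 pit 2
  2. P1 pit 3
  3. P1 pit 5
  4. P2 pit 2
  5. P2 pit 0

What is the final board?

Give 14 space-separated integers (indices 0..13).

Move 1: P2 pit2 -> P1=[5,2,2,2,3,3](0) P2=[4,4,0,6,3,5](1)
Move 2: P1 pit3 -> P1=[5,2,2,0,4,4](0) P2=[4,4,0,6,3,5](1)
Move 3: P1 pit5 -> P1=[5,2,2,0,4,0](1) P2=[5,5,1,6,3,5](1)
Move 4: P2 pit2 -> P1=[5,2,2,0,4,0](1) P2=[5,5,0,7,3,5](1)
Move 5: P2 pit0 -> P1=[5,2,2,0,4,0](1) P2=[0,6,1,8,4,6](1)

Answer: 5 2 2 0 4 0 1 0 6 1 8 4 6 1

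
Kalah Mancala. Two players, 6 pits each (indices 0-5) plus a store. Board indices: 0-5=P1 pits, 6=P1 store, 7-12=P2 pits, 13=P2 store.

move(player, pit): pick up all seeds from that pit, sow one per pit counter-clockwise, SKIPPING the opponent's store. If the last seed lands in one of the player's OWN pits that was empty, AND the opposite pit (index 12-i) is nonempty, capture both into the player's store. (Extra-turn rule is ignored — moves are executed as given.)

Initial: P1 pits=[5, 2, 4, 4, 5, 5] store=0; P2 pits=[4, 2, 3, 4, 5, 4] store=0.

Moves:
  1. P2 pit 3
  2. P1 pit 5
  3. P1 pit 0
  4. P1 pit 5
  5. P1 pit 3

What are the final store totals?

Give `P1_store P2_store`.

Move 1: P2 pit3 -> P1=[6,2,4,4,5,5](0) P2=[4,2,3,0,6,5](1)
Move 2: P1 pit5 -> P1=[6,2,4,4,5,0](1) P2=[5,3,4,1,6,5](1)
Move 3: P1 pit0 -> P1=[0,3,5,5,6,1](2) P2=[5,3,4,1,6,5](1)
Move 4: P1 pit5 -> P1=[0,3,5,5,6,0](3) P2=[5,3,4,1,6,5](1)
Move 5: P1 pit3 -> P1=[0,3,5,0,7,1](4) P2=[6,4,4,1,6,5](1)

Answer: 4 1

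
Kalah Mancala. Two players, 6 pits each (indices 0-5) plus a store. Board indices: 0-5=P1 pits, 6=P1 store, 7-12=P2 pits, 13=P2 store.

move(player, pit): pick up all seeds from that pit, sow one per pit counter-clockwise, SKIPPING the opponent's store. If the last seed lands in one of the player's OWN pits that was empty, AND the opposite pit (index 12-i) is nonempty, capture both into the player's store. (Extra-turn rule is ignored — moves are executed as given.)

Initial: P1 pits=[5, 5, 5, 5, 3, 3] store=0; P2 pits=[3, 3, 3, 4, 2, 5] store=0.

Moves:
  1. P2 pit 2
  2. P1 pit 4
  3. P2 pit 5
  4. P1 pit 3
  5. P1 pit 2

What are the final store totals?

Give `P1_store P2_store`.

Move 1: P2 pit2 -> P1=[5,5,5,5,3,3](0) P2=[3,3,0,5,3,6](0)
Move 2: P1 pit4 -> P1=[5,5,5,5,0,4](1) P2=[4,3,0,5,3,6](0)
Move 3: P2 pit5 -> P1=[6,6,6,6,1,4](1) P2=[4,3,0,5,3,0](1)
Move 4: P1 pit3 -> P1=[6,6,6,0,2,5](2) P2=[5,4,1,5,3,0](1)
Move 5: P1 pit2 -> P1=[6,6,0,1,3,6](3) P2=[6,5,1,5,3,0](1)

Answer: 3 1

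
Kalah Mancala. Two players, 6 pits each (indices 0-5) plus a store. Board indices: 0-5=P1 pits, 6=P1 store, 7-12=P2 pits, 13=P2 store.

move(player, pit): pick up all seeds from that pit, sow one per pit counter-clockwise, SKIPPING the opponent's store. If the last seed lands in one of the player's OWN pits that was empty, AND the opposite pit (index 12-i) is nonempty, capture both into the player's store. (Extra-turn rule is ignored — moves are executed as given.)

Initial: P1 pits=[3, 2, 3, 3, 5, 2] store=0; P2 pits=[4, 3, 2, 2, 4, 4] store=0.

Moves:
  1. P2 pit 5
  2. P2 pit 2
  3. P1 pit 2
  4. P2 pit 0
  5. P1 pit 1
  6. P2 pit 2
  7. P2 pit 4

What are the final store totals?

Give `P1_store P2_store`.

Answer: 1 2

Derivation:
Move 1: P2 pit5 -> P1=[4,3,4,3,5,2](0) P2=[4,3,2,2,4,0](1)
Move 2: P2 pit2 -> P1=[4,3,4,3,5,2](0) P2=[4,3,0,3,5,0](1)
Move 3: P1 pit2 -> P1=[4,3,0,4,6,3](1) P2=[4,3,0,3,5,0](1)
Move 4: P2 pit0 -> P1=[4,3,0,4,6,3](1) P2=[0,4,1,4,6,0](1)
Move 5: P1 pit1 -> P1=[4,0,1,5,7,3](1) P2=[0,4,1,4,6,0](1)
Move 6: P2 pit2 -> P1=[4,0,1,5,7,3](1) P2=[0,4,0,5,6,0](1)
Move 7: P2 pit4 -> P1=[5,1,2,6,7,3](1) P2=[0,4,0,5,0,1](2)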